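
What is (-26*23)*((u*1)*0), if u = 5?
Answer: 0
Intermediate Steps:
(-26*23)*((u*1)*0) = (-26*23)*((5*1)*0) = -2990*0 = -598*0 = 0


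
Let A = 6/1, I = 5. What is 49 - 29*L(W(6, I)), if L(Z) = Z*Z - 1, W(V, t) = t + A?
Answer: -3431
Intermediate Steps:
A = 6 (A = 6*1 = 6)
W(V, t) = 6 + t (W(V, t) = t + 6 = 6 + t)
L(Z) = -1 + Z² (L(Z) = Z² - 1 = -1 + Z²)
49 - 29*L(W(6, I)) = 49 - 29*(-1 + (6 + 5)²) = 49 - 29*(-1 + 11²) = 49 - 29*(-1 + 121) = 49 - 29*120 = 49 - 3480 = -3431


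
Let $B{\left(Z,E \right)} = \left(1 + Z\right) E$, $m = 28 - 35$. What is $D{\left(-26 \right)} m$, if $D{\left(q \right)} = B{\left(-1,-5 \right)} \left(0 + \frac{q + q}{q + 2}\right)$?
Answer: $0$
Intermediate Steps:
$m = -7$
$B{\left(Z,E \right)} = E \left(1 + Z\right)$
$D{\left(q \right)} = 0$ ($D{\left(q \right)} = - 5 \left(1 - 1\right) \left(0 + \frac{q + q}{q + 2}\right) = \left(-5\right) 0 \left(0 + \frac{2 q}{2 + q}\right) = 0 \left(0 + \frac{2 q}{2 + q}\right) = 0 \frac{2 q}{2 + q} = 0$)
$D{\left(-26 \right)} m = 0 \left(-7\right) = 0$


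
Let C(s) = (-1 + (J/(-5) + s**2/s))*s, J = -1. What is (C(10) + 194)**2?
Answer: 81796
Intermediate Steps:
C(s) = s*(-4/5 + s) (C(s) = (-1 + (-1/(-5) + s**2/s))*s = (-1 + (-1*(-1/5) + s))*s = (-1 + (1/5 + s))*s = (-4/5 + s)*s = s*(-4/5 + s))
(C(10) + 194)**2 = ((1/5)*10*(-4 + 5*10) + 194)**2 = ((1/5)*10*(-4 + 50) + 194)**2 = ((1/5)*10*46 + 194)**2 = (92 + 194)**2 = 286**2 = 81796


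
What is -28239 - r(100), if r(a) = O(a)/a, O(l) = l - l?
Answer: -28239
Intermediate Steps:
O(l) = 0
r(a) = 0 (r(a) = 0/a = 0)
-28239 - r(100) = -28239 - 1*0 = -28239 + 0 = -28239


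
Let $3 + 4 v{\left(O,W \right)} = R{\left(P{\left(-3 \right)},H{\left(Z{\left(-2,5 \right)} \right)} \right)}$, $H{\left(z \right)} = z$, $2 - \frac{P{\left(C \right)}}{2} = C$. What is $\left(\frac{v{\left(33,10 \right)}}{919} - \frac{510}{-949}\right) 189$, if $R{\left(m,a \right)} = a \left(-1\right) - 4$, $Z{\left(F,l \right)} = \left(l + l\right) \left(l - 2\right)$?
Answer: $\frac{347693283}{3488524} \approx 99.668$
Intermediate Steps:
$Z{\left(F,l \right)} = 2 l \left(-2 + l\right)$
$P{\left(C \right)} = 4 - 2 C$
$R{\left(m,a \right)} = -4 - a$ ($R{\left(m,a \right)} = - a - 4 = -4 - a$)
$v{\left(O,W \right)} = - \frac{37}{4}$ ($v{\left(O,W \right)} = - \frac{3}{4} + \frac{-4 - 2 \cdot 5 \left(-2 + 5\right)}{4} = - \frac{3}{4} + \frac{-4 - 2 \cdot 5 \cdot 3}{4} = - \frac{3}{4} + \frac{-4 - 30}{4} = - \frac{3}{4} + \frac{1}{4} \left(-34\right) = - \frac{3}{4} - \frac{17}{2} = - \frac{37}{4}$)
$\left(\frac{v{\left(33,10 \right)}}{919} - \frac{510}{-949}\right) 189 = \left(- \frac{37}{4 \cdot 919} - \frac{510}{-949}\right) 189 = \left(\left(- \frac{37}{4}\right) \frac{1}{919} - - \frac{510}{949}\right) 189 = \left(- \frac{37}{3676} + \frac{510}{949}\right) 189 = \frac{1839647}{3488524} \cdot 189 = \frac{347693283}{3488524}$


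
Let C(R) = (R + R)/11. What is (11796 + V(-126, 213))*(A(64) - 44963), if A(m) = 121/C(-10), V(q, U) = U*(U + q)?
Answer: -27312223257/20 ≈ -1.3656e+9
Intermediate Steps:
C(R) = 2*R/11 (C(R) = (2*R)*(1/11) = 2*R/11)
A(m) = -1331/20 (A(m) = 121/(((2/11)*(-10))) = 121/(-20/11) = 121*(-11/20) = -1331/20)
(11796 + V(-126, 213))*(A(64) - 44963) = (11796 + 213*(213 - 126))*(-1331/20 - 44963) = (11796 + 213*87)*(-900591/20) = (11796 + 18531)*(-900591/20) = 30327*(-900591/20) = -27312223257/20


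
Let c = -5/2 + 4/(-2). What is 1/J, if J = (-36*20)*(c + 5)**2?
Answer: -1/180 ≈ -0.0055556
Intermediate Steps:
c = -9/2 (c = -5*1/2 + 4*(-1/2) = -5/2 - 2 = -9/2 ≈ -4.5000)
J = -180 (J = (-36*20)*(-9/2 + 5)**2 = -720*(1/2)**2 = -720*1/4 = -180)
1/J = 1/(-180) = -1/180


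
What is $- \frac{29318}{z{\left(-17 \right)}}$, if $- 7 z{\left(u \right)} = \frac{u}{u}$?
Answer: $205226$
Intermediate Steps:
$z{\left(u \right)} = - \frac{1}{7}$ ($z{\left(u \right)} = - \frac{u \frac{1}{u}}{7} = \left(- \frac{1}{7}\right) 1 = - \frac{1}{7}$)
$- \frac{29318}{z{\left(-17 \right)}} = - \frac{29318}{- \frac{1}{7}} = \left(-29318\right) \left(-7\right) = 205226$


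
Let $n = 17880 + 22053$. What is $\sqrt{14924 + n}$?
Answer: $\sqrt{54857} \approx 234.22$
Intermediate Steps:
$n = 39933$
$\sqrt{14924 + n} = \sqrt{14924 + 39933} = \sqrt{54857}$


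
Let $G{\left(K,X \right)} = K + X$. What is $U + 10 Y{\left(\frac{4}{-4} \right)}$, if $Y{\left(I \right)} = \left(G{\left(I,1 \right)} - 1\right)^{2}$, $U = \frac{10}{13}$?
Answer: $\frac{140}{13} \approx 10.769$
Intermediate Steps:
$U = \frac{10}{13}$ ($U = 10 \cdot \frac{1}{13} = \frac{10}{13} \approx 0.76923$)
$Y{\left(I \right)} = I^{2}$ ($Y{\left(I \right)} = \left(\left(I + 1\right) - 1\right)^{2} = \left(\left(1 + I\right) - 1\right)^{2} = I^{2}$)
$U + 10 Y{\left(\frac{4}{-4} \right)} = \frac{10}{13} + 10 \left(\frac{4}{-4}\right)^{2} = \frac{10}{13} + 10 \left(4 \left(- \frac{1}{4}\right)\right)^{2} = \frac{10}{13} + 10 \left(-1\right)^{2} = \frac{10}{13} + 10 \cdot 1 = \frac{10}{13} + 10 = \frac{140}{13}$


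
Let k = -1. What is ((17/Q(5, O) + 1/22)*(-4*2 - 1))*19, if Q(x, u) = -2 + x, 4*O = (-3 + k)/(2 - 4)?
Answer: -21489/22 ≈ -976.77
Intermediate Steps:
O = 1/2 (O = ((-3 - 1)/(2 - 4))/4 = (-4/(-2))/4 = (-4*(-1/2))/4 = (1/4)*2 = 1/2 ≈ 0.50000)
((17/Q(5, O) + 1/22)*(-4*2 - 1))*19 = ((17/(-2 + 5) + 1/22)*(-4*2 - 1))*19 = ((17/3 + 1*(1/22))*(-8 - 1))*19 = ((17*(1/3) + 1/22)*(-9))*19 = ((17/3 + 1/22)*(-9))*19 = ((377/66)*(-9))*19 = -1131/22*19 = -21489/22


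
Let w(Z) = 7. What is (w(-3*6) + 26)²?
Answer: 1089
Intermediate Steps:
(w(-3*6) + 26)² = (7 + 26)² = 33² = 1089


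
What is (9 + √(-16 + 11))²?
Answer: (9 + I*√5)² ≈ 76.0 + 40.249*I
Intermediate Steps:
(9 + √(-16 + 11))² = (9 + √(-5))² = (9 + I*√5)²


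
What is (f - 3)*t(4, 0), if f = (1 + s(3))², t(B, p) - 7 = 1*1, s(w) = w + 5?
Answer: 624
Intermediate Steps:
s(w) = 5 + w
t(B, p) = 8 (t(B, p) = 7 + 1*1 = 7 + 1 = 8)
f = 81 (f = (1 + (5 + 3))² = (1 + 8)² = 9² = 81)
(f - 3)*t(4, 0) = (81 - 3)*8 = 78*8 = 624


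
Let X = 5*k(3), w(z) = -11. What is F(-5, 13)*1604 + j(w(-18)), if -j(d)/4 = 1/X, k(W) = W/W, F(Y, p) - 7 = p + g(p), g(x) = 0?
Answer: 160396/5 ≈ 32079.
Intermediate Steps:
F(Y, p) = 7 + p (F(Y, p) = 7 + (p + 0) = 7 + p)
k(W) = 1
X = 5 (X = 5*1 = 5)
j(d) = -⅘ (j(d) = -4/5 = -4*⅕ = -⅘)
F(-5, 13)*1604 + j(w(-18)) = (7 + 13)*1604 - ⅘ = 20*1604 - ⅘ = 32080 - ⅘ = 160396/5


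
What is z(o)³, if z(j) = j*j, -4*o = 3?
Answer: 729/4096 ≈ 0.17798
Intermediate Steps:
o = -¾ (o = -¼*3 = -¾ ≈ -0.75000)
z(j) = j²
z(o)³ = ((-¾)²)³ = (9/16)³ = 729/4096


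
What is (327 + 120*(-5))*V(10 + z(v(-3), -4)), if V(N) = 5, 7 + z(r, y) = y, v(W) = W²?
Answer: -1365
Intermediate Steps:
z(r, y) = -7 + y
(327 + 120*(-5))*V(10 + z(v(-3), -4)) = (327 + 120*(-5))*5 = (327 - 600)*5 = -273*5 = -1365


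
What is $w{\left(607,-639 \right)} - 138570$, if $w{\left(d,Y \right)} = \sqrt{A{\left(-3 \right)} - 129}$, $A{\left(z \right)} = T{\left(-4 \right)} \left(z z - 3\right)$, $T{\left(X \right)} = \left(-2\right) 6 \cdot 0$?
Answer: $-138570 + i \sqrt{129} \approx -1.3857 \cdot 10^{5} + 11.358 i$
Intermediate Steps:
$T{\left(X \right)} = 0$ ($T{\left(X \right)} = \left(-12\right) 0 = 0$)
$A{\left(z \right)} = 0$ ($A{\left(z \right)} = 0 \left(z z - 3\right) = 0 \left(z^{2} - 3\right) = 0 \left(-3 + z^{2}\right) = 0$)
$w{\left(d,Y \right)} = i \sqrt{129}$ ($w{\left(d,Y \right)} = \sqrt{0 - 129} = \sqrt{-129} = i \sqrt{129}$)
$w{\left(607,-639 \right)} - 138570 = i \sqrt{129} - 138570 = -138570 + i \sqrt{129}$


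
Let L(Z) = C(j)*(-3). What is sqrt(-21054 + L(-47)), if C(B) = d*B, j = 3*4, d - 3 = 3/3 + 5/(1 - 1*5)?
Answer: I*sqrt(21153) ≈ 145.44*I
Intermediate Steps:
d = 11/4 (d = 3 + (3/3 + 5/(1 - 1*5)) = 3 + (3*(1/3) + 5/(1 - 5)) = 3 + (1 + 5/(-4)) = 3 + (1 + 5*(-1/4)) = 3 + (1 - 5/4) = 3 - 1/4 = 11/4 ≈ 2.7500)
j = 12
C(B) = 11*B/4
L(Z) = -99 (L(Z) = ((11/4)*12)*(-3) = 33*(-3) = -99)
sqrt(-21054 + L(-47)) = sqrt(-21054 - 99) = sqrt(-21153) = I*sqrt(21153)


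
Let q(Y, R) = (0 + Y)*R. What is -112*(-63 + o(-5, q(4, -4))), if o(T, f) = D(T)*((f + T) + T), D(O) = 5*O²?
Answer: 371056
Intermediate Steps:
q(Y, R) = R*Y (q(Y, R) = Y*R = R*Y)
o(T, f) = 5*T²*(f + 2*T) (o(T, f) = (5*T²)*((f + T) + T) = (5*T²)*((T + f) + T) = (5*T²)*(f + 2*T) = 5*T²*(f + 2*T))
-112*(-63 + o(-5, q(4, -4))) = -112*(-63 + 5*(-5)²*(-4*4 + 2*(-5))) = -112*(-63 + 5*25*(-16 - 10)) = -112*(-63 + 5*25*(-26)) = -112*(-63 - 3250) = -112*(-3313) = 371056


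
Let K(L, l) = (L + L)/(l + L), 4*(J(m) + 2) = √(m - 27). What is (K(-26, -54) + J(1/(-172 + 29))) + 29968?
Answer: 599333/20 + I*√552266/572 ≈ 29967.0 + 1.2992*I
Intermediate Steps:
J(m) = -2 + √(-27 + m)/4 (J(m) = -2 + √(m - 27)/4 = -2 + √(-27 + m)/4)
K(L, l) = 2*L/(L + l) (K(L, l) = (2*L)/(L + l) = 2*L/(L + l))
(K(-26, -54) + J(1/(-172 + 29))) + 29968 = (2*(-26)/(-26 - 54) + (-2 + √(-27 + 1/(-172 + 29))/4)) + 29968 = (2*(-26)/(-80) + (-2 + √(-27 + 1/(-143))/4)) + 29968 = (2*(-26)*(-1/80) + (-2 + √(-27 - 1/143)/4)) + 29968 = (13/20 + (-2 + √(-3862/143)/4)) + 29968 = (13/20 + (-2 + (I*√552266/143)/4)) + 29968 = (13/20 + (-2 + I*√552266/572)) + 29968 = (-27/20 + I*√552266/572) + 29968 = 599333/20 + I*√552266/572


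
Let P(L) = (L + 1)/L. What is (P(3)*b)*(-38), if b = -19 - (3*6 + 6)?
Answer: 6536/3 ≈ 2178.7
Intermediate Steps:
P(L) = (1 + L)/L
b = -43 (b = -19 - (18 + 6) = -19 - 1*24 = -19 - 24 = -43)
(P(3)*b)*(-38) = (((1 + 3)/3)*(-43))*(-38) = (((⅓)*4)*(-43))*(-38) = ((4/3)*(-43))*(-38) = -172/3*(-38) = 6536/3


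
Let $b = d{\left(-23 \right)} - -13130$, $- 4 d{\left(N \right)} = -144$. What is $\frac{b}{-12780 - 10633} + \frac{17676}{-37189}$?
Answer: $- \frac{903478562}{870706057} \approx -1.0376$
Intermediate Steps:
$d{\left(N \right)} = 36$ ($d{\left(N \right)} = \left(- \frac{1}{4}\right) \left(-144\right) = 36$)
$b = 13166$ ($b = 36 - -13130 = 36 + 13130 = 13166$)
$\frac{b}{-12780 - 10633} + \frac{17676}{-37189} = \frac{13166}{-12780 - 10633} + \frac{17676}{-37189} = \frac{13166}{-12780 - 10633} + 17676 \left(- \frac{1}{37189}\right) = \frac{13166}{-23413} - \frac{17676}{37189} = 13166 \left(- \frac{1}{23413}\right) - \frac{17676}{37189} = - \frac{13166}{23413} - \frac{17676}{37189} = - \frac{903478562}{870706057}$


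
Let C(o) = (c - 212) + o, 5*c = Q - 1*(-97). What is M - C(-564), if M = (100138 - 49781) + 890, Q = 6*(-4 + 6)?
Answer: 260006/5 ≈ 52001.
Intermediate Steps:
Q = 12 (Q = 6*2 = 12)
M = 51247 (M = 50357 + 890 = 51247)
c = 109/5 (c = (12 - 1*(-97))/5 = (12 + 97)/5 = (⅕)*109 = 109/5 ≈ 21.800)
C(o) = -951/5 + o (C(o) = (109/5 - 212) + o = -951/5 + o)
M - C(-564) = 51247 - (-951/5 - 564) = 51247 - 1*(-3771/5) = 51247 + 3771/5 = 260006/5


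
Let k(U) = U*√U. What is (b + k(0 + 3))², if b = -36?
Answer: 1323 - 216*√3 ≈ 948.88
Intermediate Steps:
k(U) = U^(3/2)
(b + k(0 + 3))² = (-36 + (0 + 3)^(3/2))² = (-36 + 3^(3/2))² = (-36 + 3*√3)²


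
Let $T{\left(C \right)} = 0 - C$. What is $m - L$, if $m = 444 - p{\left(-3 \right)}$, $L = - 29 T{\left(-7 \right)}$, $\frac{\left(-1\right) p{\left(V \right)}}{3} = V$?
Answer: $638$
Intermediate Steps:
$p{\left(V \right)} = - 3 V$
$T{\left(C \right)} = - C$
$L = -203$ ($L = - 29 \left(\left(-1\right) \left(-7\right)\right) = \left(-29\right) 7 = -203$)
$m = 435$ ($m = 444 - \left(-3\right) \left(-3\right) = 444 - 9 = 435$)
$m - L = 435 - -203 = 435 + 203 = 638$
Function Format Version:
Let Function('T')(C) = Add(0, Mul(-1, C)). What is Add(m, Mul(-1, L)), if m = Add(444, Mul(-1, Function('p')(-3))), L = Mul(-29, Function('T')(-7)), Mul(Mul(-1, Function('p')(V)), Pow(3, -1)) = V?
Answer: 638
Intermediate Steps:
Function('p')(V) = Mul(-3, V)
Function('T')(C) = Mul(-1, C)
L = -203 (L = Mul(-29, Mul(-1, -7)) = Mul(-29, 7) = -203)
m = 435 (m = Add(444, Mul(-1, Mul(-3, -3))) = Add(444, Mul(-1, 9)) = Add(444, -9) = 435)
Add(m, Mul(-1, L)) = Add(435, Mul(-1, -203)) = Add(435, 203) = 638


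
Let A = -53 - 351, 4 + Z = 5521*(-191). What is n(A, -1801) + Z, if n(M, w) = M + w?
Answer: -1056720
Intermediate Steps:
Z = -1054515 (Z = -4 + 5521*(-191) = -4 - 1054511 = -1054515)
A = -404
n(A, -1801) + Z = (-404 - 1801) - 1054515 = -2205 - 1054515 = -1056720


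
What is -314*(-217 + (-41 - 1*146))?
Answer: 126856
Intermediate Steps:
-314*(-217 + (-41 - 1*146)) = -314*(-217 + (-41 - 146)) = -314*(-217 - 187) = -314*(-404) = 126856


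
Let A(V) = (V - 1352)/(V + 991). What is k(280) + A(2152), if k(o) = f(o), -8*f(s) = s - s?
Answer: 800/3143 ≈ 0.25453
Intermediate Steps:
A(V) = (-1352 + V)/(991 + V)
f(s) = 0 (f(s) = -(s - s)/8 = -⅛*0 = 0)
k(o) = 0
k(280) + A(2152) = 0 + (-1352 + 2152)/(991 + 2152) = 0 + 800/3143 = 800/3143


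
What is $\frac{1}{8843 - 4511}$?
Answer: $\frac{1}{4332} \approx 0.00023084$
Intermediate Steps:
$\frac{1}{8843 - 4511} = \frac{1}{4332}$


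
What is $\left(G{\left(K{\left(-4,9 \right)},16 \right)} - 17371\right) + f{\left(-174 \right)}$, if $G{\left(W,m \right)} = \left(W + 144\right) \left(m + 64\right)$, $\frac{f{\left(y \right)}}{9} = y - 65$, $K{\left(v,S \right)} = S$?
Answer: $-7282$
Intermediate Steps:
$f{\left(y \right)} = -585 + 9 y$ ($f{\left(y \right)} = 9 \left(y - 65\right) = 9 \left(-65 + y\right) = -585 + 9 y$)
$G{\left(W,m \right)} = \left(64 + m\right) \left(144 + W\right)$ ($G{\left(W,m \right)} = \left(144 + W\right) \left(64 + m\right) = \left(64 + m\right) \left(144 + W\right)$)
$\left(G{\left(K{\left(-4,9 \right)},16 \right)} - 17371\right) + f{\left(-174 \right)} = \left(\left(9216 + 64 \cdot 9 + 144 \cdot 16 + 9 \cdot 16\right) - 17371\right) + \left(-585 + 9 \left(-174\right)\right) = \left(\left(9216 + 576 + 2304 + 144\right) - 17371\right) - 2151 = \left(12240 - 17371\right) - 2151 = -5131 - 2151 = -7282$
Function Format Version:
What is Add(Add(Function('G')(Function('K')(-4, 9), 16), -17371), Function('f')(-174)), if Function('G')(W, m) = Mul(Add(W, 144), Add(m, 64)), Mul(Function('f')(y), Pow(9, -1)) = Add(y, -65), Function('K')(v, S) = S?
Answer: -7282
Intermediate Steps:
Function('f')(y) = Add(-585, Mul(9, y)) (Function('f')(y) = Mul(9, Add(y, -65)) = Mul(9, Add(-65, y)) = Add(-585, Mul(9, y)))
Function('G')(W, m) = Mul(Add(64, m), Add(144, W)) (Function('G')(W, m) = Mul(Add(144, W), Add(64, m)) = Mul(Add(64, m), Add(144, W)))
Add(Add(Function('G')(Function('K')(-4, 9), 16), -17371), Function('f')(-174)) = Add(Add(Add(9216, Mul(64, 9), Mul(144, 16), Mul(9, 16)), -17371), Add(-585, Mul(9, -174))) = Add(Add(Add(9216, 576, 2304, 144), -17371), Add(-585, -1566)) = Add(Add(12240, -17371), -2151) = Add(-5131, -2151) = -7282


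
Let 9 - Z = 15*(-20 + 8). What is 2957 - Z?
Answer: 2768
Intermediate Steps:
Z = 189 (Z = 9 - 15*(-20 + 8) = 9 - 15*(-12) = 9 - 1*(-180) = 9 + 180 = 189)
2957 - Z = 2957 - 1*189 = 2957 - 189 = 2768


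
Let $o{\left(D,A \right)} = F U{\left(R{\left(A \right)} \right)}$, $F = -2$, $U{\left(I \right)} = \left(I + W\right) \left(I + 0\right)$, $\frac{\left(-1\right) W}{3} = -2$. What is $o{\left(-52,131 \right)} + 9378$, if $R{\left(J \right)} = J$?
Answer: $-26516$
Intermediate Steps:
$W = 6$ ($W = \left(-3\right) \left(-2\right) = 6$)
$U{\left(I \right)} = I \left(6 + I\right)$ ($U{\left(I \right)} = \left(I + 6\right) \left(I + 0\right) = \left(6 + I\right) I = I \left(6 + I\right)$)
$o{\left(D,A \right)} = - 2 A \left(6 + A\right)$
$o{\left(-52,131 \right)} + 9378 = \left(-2\right) 131 \left(6 + 131\right) + 9378 = \left(-2\right) 131 \cdot 137 + 9378 = -35894 + 9378 = -26516$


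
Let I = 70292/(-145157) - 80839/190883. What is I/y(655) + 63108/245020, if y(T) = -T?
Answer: 5234061596431446/20212749352419505 ≈ 0.25895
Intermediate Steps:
I = -2286535869/2518909421 (I = 70292*(-1/145157) - 80839*1/190883 = -70292/145157 - 7349/17353 = -2286535869/2518909421 ≈ -0.90775)
I/y(655) + 63108/245020 = -2286535869/(2518909421*((-1*655))) + 63108/245020 = -2286535869/2518909421/(-655) + 63108*(1/245020) = -2286535869/2518909421*(-1/655) + 15777/61255 = 2286535869/1649885670755 + 15777/61255 = 5234061596431446/20212749352419505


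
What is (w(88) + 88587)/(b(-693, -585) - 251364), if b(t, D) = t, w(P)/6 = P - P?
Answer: -29529/84019 ≈ -0.35146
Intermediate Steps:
w(P) = 0 (w(P) = 6*(P - P) = 6*0 = 0)
(w(88) + 88587)/(b(-693, -585) - 251364) = (0 + 88587)/(-693 - 251364) = 88587/(-252057) = 88587*(-1/252057) = -29529/84019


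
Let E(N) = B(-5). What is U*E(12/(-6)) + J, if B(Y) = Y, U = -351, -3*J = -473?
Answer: 5738/3 ≈ 1912.7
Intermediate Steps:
J = 473/3 (J = -⅓*(-473) = 473/3 ≈ 157.67)
E(N) = -5
U*E(12/(-6)) + J = -351*(-5) + 473/3 = 1755 + 473/3 = 5738/3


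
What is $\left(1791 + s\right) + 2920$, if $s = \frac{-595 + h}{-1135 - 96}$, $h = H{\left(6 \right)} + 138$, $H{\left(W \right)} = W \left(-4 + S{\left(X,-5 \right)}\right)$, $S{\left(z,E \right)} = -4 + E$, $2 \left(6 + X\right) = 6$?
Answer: $\frac{5799776}{1231} \approx 4711.4$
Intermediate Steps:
$X = -3$ ($X = -6 + \frac{1}{2} \cdot 6 = -6 + 3 = -3$)
$H{\left(W \right)} = - 13 W$ ($H{\left(W \right)} = W \left(-4 - 9\right) = W \left(-13\right) = - 13 W$)
$h = 60$ ($h = \left(-13\right) 6 + 138 = -78 + 138 = 60$)
$s = \frac{535}{1231}$ ($s = \frac{-595 + 60}{-1135 - 96} = - \frac{535}{-1231} = \left(-535\right) \left(- \frac{1}{1231}\right) = \frac{535}{1231} \approx 0.43461$)
$\left(1791 + s\right) + 2920 = \left(1791 + \frac{535}{1231}\right) + 2920 = \frac{2205256}{1231} + 2920 = \frac{5799776}{1231}$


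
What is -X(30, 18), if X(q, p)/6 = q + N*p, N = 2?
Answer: -396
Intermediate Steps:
X(q, p) = 6*q + 12*p (X(q, p) = 6*(q + 2*p) = 6*q + 12*p)
-X(30, 18) = -(6*30 + 12*18) = -(180 + 216) = -1*396 = -396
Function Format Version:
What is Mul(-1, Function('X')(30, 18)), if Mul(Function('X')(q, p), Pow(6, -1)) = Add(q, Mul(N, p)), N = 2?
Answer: -396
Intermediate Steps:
Function('X')(q, p) = Add(Mul(6, q), Mul(12, p)) (Function('X')(q, p) = Mul(6, Add(q, Mul(2, p))) = Add(Mul(6, q), Mul(12, p)))
Mul(-1, Function('X')(30, 18)) = Mul(-1, Add(Mul(6, 30), Mul(12, 18))) = Mul(-1, Add(180, 216)) = Mul(-1, 396) = -396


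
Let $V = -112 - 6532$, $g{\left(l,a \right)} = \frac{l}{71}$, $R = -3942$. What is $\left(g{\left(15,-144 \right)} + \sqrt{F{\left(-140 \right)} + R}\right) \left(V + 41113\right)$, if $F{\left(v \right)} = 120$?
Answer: $\frac{517035}{71} + 241283 i \sqrt{78} \approx 7282.2 + 2.131 \cdot 10^{6} i$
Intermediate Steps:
$g{\left(l,a \right)} = \frac{l}{71}$ ($g{\left(l,a \right)} = l \frac{1}{71} = \frac{l}{71}$)
$V = -6644$ ($V = -112 - 6532 = -6644$)
$\left(g{\left(15,-144 \right)} + \sqrt{F{\left(-140 \right)} + R}\right) \left(V + 41113\right) = \left(\frac{1}{71} \cdot 15 + \sqrt{120 - 3942}\right) \left(-6644 + 41113\right) = \left(\frac{15}{71} + \sqrt{-3822}\right) 34469 = \left(\frac{15}{71} + 7 i \sqrt{78}\right) 34469 = \frac{517035}{71} + 241283 i \sqrt{78}$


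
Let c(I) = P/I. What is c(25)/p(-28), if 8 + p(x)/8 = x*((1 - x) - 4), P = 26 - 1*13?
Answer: -13/141600 ≈ -9.1808e-5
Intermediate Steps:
P = 13 (P = 26 - 13 = 13)
p(x) = -64 + 8*x*(-3 - x) (p(x) = -64 + 8*(x*((1 - x) - 4)) = -64 + 8*(x*(-3 - x)) = -64 + 8*x*(-3 - x))
c(I) = 13/I
c(25)/p(-28) = (13/25)/(-64 - 24*(-28) - 8*(-28)²) = (13*(1/25))/(-64 + 672 - 8*784) = 13/(25*(-64 + 672 - 6272)) = (13/25)/(-5664) = (13/25)*(-1/5664) = -13/141600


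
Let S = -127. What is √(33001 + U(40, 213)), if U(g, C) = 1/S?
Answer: √532273002/127 ≈ 181.66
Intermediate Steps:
U(g, C) = -1/127 (U(g, C) = 1/(-127) = -1/127)
√(33001 + U(40, 213)) = √(33001 - 1/127) = √(4191126/127) = √532273002/127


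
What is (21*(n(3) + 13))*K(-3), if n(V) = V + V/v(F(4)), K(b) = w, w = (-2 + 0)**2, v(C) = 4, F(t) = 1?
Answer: 1407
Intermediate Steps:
w = 4 (w = (-2)**2 = 4)
K(b) = 4
n(V) = 5*V/4 (n(V) = V + V/4 = 5*V/4)
(21*(n(3) + 13))*K(-3) = (21*((5/4)*3 + 13))*4 = (21*(15/4 + 13))*4 = (21*(67/4))*4 = (1407/4)*4 = 1407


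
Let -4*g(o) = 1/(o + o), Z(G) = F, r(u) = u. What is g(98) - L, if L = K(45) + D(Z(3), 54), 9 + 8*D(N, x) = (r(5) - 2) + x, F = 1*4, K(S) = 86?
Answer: -72129/784 ≈ -92.001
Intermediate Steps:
F = 4
Z(G) = 4
g(o) = -1/(8*o) (g(o) = -1/(4*(o + o)) = -1/(2*o)/4 = -1/(8*o))
D(N, x) = -¾ + x/8 (D(N, x) = -9/8 + ((5 - 2) + x)/8 = -9/8 + (3 + x)/8 = -9/8 + (3/8 + x/8) = -¾ + x/8)
L = 92 (L = 86 + (-¾ + (⅛)*54) = 86 + (-¾ + 27/4) = 86 + 6 = 92)
g(98) - L = -⅛/98 - 1*92 = -⅛*1/98 - 92 = -1/784 - 92 = -72129/784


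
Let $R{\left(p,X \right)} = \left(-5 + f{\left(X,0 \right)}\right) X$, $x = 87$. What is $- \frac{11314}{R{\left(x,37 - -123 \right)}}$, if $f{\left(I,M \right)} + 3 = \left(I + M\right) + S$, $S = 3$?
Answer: $- \frac{5657}{12400} \approx -0.45621$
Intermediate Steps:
$f{\left(I,M \right)} = I + M$ ($f{\left(I,M \right)} = -3 + \left(\left(I + M\right) + 3\right) = -3 + \left(3 + I + M\right) = I + M$)
$R{\left(p,X \right)} = X \left(-5 + X\right)$ ($R{\left(p,X \right)} = \left(-5 + \left(X + 0\right)\right) X = \left(-5 + X\right) X = X \left(-5 + X\right)$)
$- \frac{11314}{R{\left(x,37 - -123 \right)}} = - \frac{11314}{\left(37 - -123\right) \left(-5 + \left(37 - -123\right)\right)} = - \frac{11314}{\left(37 + 123\right) \left(-5 + \left(37 + 123\right)\right)} = - \frac{11314}{160 \left(-5 + 160\right)} = - \frac{11314}{160 \cdot 155} = - \frac{11314}{24800} = \left(-11314\right) \frac{1}{24800} = - \frac{5657}{12400}$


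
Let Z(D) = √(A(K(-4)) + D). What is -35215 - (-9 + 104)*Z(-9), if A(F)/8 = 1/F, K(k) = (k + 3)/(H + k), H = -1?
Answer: -35215 - 95*√31 ≈ -35744.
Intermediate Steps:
K(k) = (3 + k)/(-1 + k) (K(k) = (k + 3)/(-1 + k) = (3 + k)/(-1 + k))
A(F) = 8/F
Z(D) = √(40 + D) (Z(D) = √(8/(((3 - 4)/(-1 - 4))) + D) = √(8/((-1/(-5))) + D) = √(8/((-⅕*(-1))) + D) = √(8/(⅕) + D) = √(8*5 + D) = √(40 + D))
-35215 - (-9 + 104)*Z(-9) = -35215 - (-9 + 104)*√(40 - 9) = -35215 - 95*√31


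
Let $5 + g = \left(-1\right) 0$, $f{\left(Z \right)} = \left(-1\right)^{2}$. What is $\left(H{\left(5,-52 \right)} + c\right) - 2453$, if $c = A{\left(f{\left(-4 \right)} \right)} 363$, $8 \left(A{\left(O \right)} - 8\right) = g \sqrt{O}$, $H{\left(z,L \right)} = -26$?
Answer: $\frac{1585}{8} \approx 198.13$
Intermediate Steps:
$f{\left(Z \right)} = 1$
$g = -5$ ($g = -5 - 0 = -5 + 0 = -5$)
$A{\left(O \right)} = 8 - \frac{5 \sqrt{O}}{8}$ ($A{\left(O \right)} = 8 + \frac{\left(-5\right) \sqrt{O}}{8} = 8 - \frac{5 \sqrt{O}}{8}$)
$c = \frac{21417}{8}$ ($c = \left(8 - \frac{5 \sqrt{1}}{8}\right) 363 = \left(8 - \frac{5}{8}\right) 363 = \frac{59}{8} \cdot 363 = \frac{21417}{8} \approx 2677.1$)
$\left(H{\left(5,-52 \right)} + c\right) - 2453 = \left(-26 + \frac{21417}{8}\right) - 2453 = \frac{21209}{8} - 2453 = \frac{1585}{8}$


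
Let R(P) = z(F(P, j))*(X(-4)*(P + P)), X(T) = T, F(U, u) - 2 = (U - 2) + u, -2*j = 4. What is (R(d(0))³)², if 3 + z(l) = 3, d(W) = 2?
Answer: 0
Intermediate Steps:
j = -2 (j = -½*4 = -2)
F(U, u) = U + u (F(U, u) = 2 + ((U - 2) + u) = 2 + ((-2 + U) + u) = 2 + (-2 + U + u) = U + u)
z(l) = 0 (z(l) = -3 + 3 = 0)
R(P) = 0 (R(P) = 0*(-4*(P + P)) = 0*(-8*P) = 0)
(R(d(0))³)² = (0³)² = 0² = 0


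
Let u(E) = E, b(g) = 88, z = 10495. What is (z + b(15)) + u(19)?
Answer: 10602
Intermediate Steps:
(z + b(15)) + u(19) = (10495 + 88) + 19 = 10583 + 19 = 10602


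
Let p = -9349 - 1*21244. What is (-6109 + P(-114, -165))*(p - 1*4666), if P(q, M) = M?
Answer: 221214966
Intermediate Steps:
p = -30593 (p = -9349 - 21244 = -30593)
(-6109 + P(-114, -165))*(p - 1*4666) = (-6109 - 165)*(-30593 - 1*4666) = -6274*(-30593 - 4666) = -6274*(-35259) = 221214966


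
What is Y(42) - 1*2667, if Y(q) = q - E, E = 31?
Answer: -2656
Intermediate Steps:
Y(q) = -31 + q (Y(q) = q - 1*31 = q - 31 = -31 + q)
Y(42) - 1*2667 = (-31 + 42) - 1*2667 = 11 - 2667 = -2656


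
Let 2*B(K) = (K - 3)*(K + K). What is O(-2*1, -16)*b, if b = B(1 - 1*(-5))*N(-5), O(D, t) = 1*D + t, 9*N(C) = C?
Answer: 180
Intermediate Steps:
N(C) = C/9
B(K) = K*(-3 + K) (B(K) = ((K - 3)*(K + K))/2 = ((-3 + K)*(2*K))/2 = (2*K*(-3 + K))/2 = K*(-3 + K))
O(D, t) = D + t
b = -10 (b = ((1 - 1*(-5))*(-3 + (1 - 1*(-5))))*((⅑)*(-5)) = ((1 + 5)*(-3 + (1 + 5)))*(-5/9) = (6*(-3 + 6))*(-5/9) = (6*3)*(-5/9) = 18*(-5/9) = -10)
O(-2*1, -16)*b = (-2*1 - 16)*(-10) = (-2 - 16)*(-10) = -18*(-10) = 180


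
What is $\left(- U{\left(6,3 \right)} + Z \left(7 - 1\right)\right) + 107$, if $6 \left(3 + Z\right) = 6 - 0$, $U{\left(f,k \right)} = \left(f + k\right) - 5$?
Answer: $91$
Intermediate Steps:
$U{\left(f,k \right)} = -5 + f + k$
$Z = -2$ ($Z = -3 + \frac{6 - 0}{6} = -3 + \frac{6 + 0}{6} = -3 + \frac{1}{6} \cdot 6 = -3 + 1 = -2$)
$\left(- U{\left(6,3 \right)} + Z \left(7 - 1\right)\right) + 107 = \left(- (-5 + 6 + 3) - 2 \left(7 - 1\right)\right) + 107 = \left(\left(-1\right) 4 - 12\right) + 107 = \left(-4 - 12\right) + 107 = -16 + 107 = 91$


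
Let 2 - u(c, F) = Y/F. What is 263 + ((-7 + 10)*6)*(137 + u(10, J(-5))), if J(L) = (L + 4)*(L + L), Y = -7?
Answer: 13888/5 ≈ 2777.6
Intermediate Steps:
J(L) = 2*L*(4 + L) (J(L) = (4 + L)*(2*L) = 2*L*(4 + L))
u(c, F) = 2 + 7/F (u(c, F) = 2 - (-7)/F = 2 + 7/F)
263 + ((-7 + 10)*6)*(137 + u(10, J(-5))) = 263 + ((-7 + 10)*6)*(137 + (2 + 7/((2*(-5)*(4 - 5))))) = 263 + (3*6)*(137 + (2 + 7/((2*(-5)*(-1))))) = 263 + 18*(137 + (2 + 7/10)) = 263 + 18*(137 + 27/10) = 263 + 18*(1397/10) = 263 + 12573/5 = 13888/5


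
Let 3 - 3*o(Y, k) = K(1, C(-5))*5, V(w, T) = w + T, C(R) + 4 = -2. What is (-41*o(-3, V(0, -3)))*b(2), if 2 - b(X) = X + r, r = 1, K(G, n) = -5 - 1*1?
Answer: 451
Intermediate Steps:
C(R) = -6 (C(R) = -4 - 2 = -6)
K(G, n) = -6 (K(G, n) = -5 - 1 = -6)
b(X) = 1 - X (b(X) = 2 - (X + 1) = 2 - (1 + X) = 2 + (-1 - X) = 1 - X)
V(w, T) = T + w
o(Y, k) = 11 (o(Y, k) = 1 - (-2)*5 = 1 - ⅓*(-30) = 1 + 10 = 11)
(-41*o(-3, V(0, -3)))*b(2) = (-41*11)*(1 - 1*2) = -451*(1 - 2) = -451*(-1) = 451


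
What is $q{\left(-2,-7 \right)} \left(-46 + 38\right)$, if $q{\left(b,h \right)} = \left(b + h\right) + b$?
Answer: $88$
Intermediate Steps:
$q{\left(b,h \right)} = h + 2 b$
$q{\left(-2,-7 \right)} \left(-46 + 38\right) = \left(-7 + 2 \left(-2\right)\right) \left(-46 + 38\right) = \left(-7 - 4\right) \left(-8\right) = \left(-11\right) \left(-8\right) = 88$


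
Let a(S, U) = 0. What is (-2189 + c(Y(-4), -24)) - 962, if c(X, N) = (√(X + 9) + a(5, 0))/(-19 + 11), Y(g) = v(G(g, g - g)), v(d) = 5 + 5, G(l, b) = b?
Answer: -3151 - √19/8 ≈ -3151.5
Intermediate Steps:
v(d) = 10
Y(g) = 10
c(X, N) = -√(9 + X)/8 (c(X, N) = (√(X + 9) + 0)/(-19 + 11) = (√(9 + X) + 0)/(-8) = √(9 + X)*(-⅛) = -√(9 + X)/8)
(-2189 + c(Y(-4), -24)) - 962 = (-2189 - √(9 + 10)/8) - 962 = (-2189 - √19/8) - 962 = -3151 - √19/8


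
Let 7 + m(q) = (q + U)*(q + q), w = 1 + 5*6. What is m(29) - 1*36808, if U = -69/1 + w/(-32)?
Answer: -627059/16 ≈ -39191.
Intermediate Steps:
w = 31 (w = 1 + 30 = 31)
U = -2239/32 (U = -69/1 + 31/(-32) = -69*1 + 31*(-1/32) = -69 - 31/32 = -2239/32 ≈ -69.969)
m(q) = -7 + 2*q*(-2239/32 + q) (m(q) = -7 + (q - 2239/32)*(q + q) = -7 + (-2239/32 + q)*(2*q) = -7 + 2*q*(-2239/32 + q))
m(29) - 1*36808 = (-7 + 2*29² - 2239/16*29) - 1*36808 = (-7 + 2*841 - 64931/16) - 36808 = (-7 + 1682 - 64931/16) - 36808 = -38131/16 - 36808 = -627059/16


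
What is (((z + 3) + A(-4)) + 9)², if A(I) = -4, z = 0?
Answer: 64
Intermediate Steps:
(((z + 3) + A(-4)) + 9)² = (((0 + 3) - 4) + 9)² = ((3 - 4) + 9)² = (-1 + 9)² = 8² = 64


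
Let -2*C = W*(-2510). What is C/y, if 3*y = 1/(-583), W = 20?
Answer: -43899900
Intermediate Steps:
y = -1/1749 (y = (⅓)/(-583) = (⅓)*(-1/583) = -1/1749 ≈ -0.00057176)
C = 25100 (C = -10*(-2510) = -½*(-50200) = 25100)
C/y = 25100/(-1/1749) = 25100*(-1749) = -43899900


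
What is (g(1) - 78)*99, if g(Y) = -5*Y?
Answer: -8217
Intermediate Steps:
(g(1) - 78)*99 = (-5*1 - 78)*99 = (-5 - 78)*99 = -83*99 = -8217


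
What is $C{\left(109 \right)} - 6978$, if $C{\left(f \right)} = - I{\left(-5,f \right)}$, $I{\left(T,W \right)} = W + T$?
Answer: $-7082$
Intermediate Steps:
$I{\left(T,W \right)} = T + W$
$C{\left(f \right)} = 5 - f$ ($C{\left(f \right)} = - (-5 + f) = 5 - f$)
$C{\left(109 \right)} - 6978 = \left(5 - 109\right) - 6978 = -104 - 6978 = -7082$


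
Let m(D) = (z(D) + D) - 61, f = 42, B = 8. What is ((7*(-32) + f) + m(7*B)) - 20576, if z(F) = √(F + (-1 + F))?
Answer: -20763 + √111 ≈ -20752.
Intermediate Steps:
z(F) = √(-1 + 2*F)
m(D) = -61 + D + √(-1 + 2*D) (m(D) = (√(-1 + 2*D) + D) - 61 = (D + √(-1 + 2*D)) - 61 = -61 + D + √(-1 + 2*D))
((7*(-32) + f) + m(7*B)) - 20576 = ((7*(-32) + 42) + (-61 + 7*8 + √(-1 + 2*(7*8)))) - 20576 = ((-224 + 42) + (-61 + 56 + √(-1 + 2*56))) - 20576 = (-182 + (-61 + 56 + √(-1 + 112))) - 20576 = (-182 + (-61 + 56 + √111)) - 20576 = (-182 + (-5 + √111)) - 20576 = (-187 + √111) - 20576 = -20763 + √111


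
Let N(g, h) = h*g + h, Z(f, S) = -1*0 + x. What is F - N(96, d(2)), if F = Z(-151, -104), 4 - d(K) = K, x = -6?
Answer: -200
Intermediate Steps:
d(K) = 4 - K
Z(f, S) = -6 (Z(f, S) = -1*0 - 6 = 0 - 6 = -6)
N(g, h) = h + g*h (N(g, h) = g*h + h = h + g*h)
F = -6
F - N(96, d(2)) = -6 - (4 - 1*2)*(1 + 96) = -6 - (4 - 2)*97 = -6 - 2*97 = -6 - 1*194 = -6 - 194 = -200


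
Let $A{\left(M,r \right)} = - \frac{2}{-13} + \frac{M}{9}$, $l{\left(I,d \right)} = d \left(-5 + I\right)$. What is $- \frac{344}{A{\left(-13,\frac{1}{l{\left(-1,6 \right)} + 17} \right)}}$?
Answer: $\frac{40248}{151} \approx 266.54$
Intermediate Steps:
$A{\left(M,r \right)} = \frac{2}{13} + \frac{M}{9}$ ($A{\left(M,r \right)} = \left(-2\right) \left(- \frac{1}{13}\right) + M \frac{1}{9} = \frac{2}{13} + \frac{M}{9}$)
$- \frac{344}{A{\left(-13,\frac{1}{l{\left(-1,6 \right)} + 17} \right)}} = - \frac{344}{\frac{2}{13} + \frac{1}{9} \left(-13\right)} = - \frac{344}{\frac{2}{13} - \frac{13}{9}} = - \frac{344}{- \frac{151}{117}} = \left(-344\right) \left(- \frac{117}{151}\right) = \frac{40248}{151}$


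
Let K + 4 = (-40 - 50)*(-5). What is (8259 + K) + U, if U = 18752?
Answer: 27457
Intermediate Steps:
K = 446 (K = -4 + (-40 - 50)*(-5) = -4 - 90*(-5) = -4 + 450 = 446)
(8259 + K) + U = (8259 + 446) + 18752 = 8705 + 18752 = 27457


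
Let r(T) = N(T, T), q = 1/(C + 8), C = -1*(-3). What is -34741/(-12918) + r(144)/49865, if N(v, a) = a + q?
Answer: 3815286929/1417143354 ≈ 2.6922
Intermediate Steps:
C = 3
q = 1/11 (q = 1/(3 + 8) = 1/11 ≈ 0.090909)
N(v, a) = 1/11 + a (N(v, a) = a + 1/11 = 1/11 + a)
r(T) = 1/11 + T
-34741/(-12918) + r(144)/49865 = -34741/(-12918) + (1/11 + 144)/49865 = -34741*(-1/12918) + (1585/11)*(1/49865) = 34741/12918 + 317/109703 = 3815286929/1417143354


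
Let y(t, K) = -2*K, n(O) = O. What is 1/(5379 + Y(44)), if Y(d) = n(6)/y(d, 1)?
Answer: 1/5376 ≈ 0.00018601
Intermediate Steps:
Y(d) = -3 (Y(d) = 6/((-2*1)) = 6/(-2) = 6*(-1/2) = -3)
1/(5379 + Y(44)) = 1/(5379 - 3) = 1/5376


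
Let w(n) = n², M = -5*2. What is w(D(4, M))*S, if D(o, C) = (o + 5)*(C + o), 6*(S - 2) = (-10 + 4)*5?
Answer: -8748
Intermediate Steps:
M = -10
S = -3 (S = 2 + ((-10 + 4)*5)/6 = 2 + (-6*5)/6 = 2 + (⅙)*(-30) = 2 - 5 = -3)
D(o, C) = (5 + o)*(C + o)
w(D(4, M))*S = (4² + 5*(-10) + 5*4 - 10*4)²*(-3) = (16 - 50 + 20 - 40)²*(-3) = (-54)²*(-3) = 2916*(-3) = -8748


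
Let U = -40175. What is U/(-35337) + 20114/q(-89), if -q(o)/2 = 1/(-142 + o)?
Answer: 82093792454/35337 ≈ 2.3232e+6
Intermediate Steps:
q(o) = -2/(-142 + o)
U/(-35337) + 20114/q(-89) = -40175/(-35337) + 20114/((-2/(-142 - 89))) = -40175*(-1/35337) + 20114/((-2/(-231))) = 40175/35337 + 20114/((-2*(-1/231))) = 40175/35337 + 20114/(2/231) = 40175/35337 + 20114*(231/2) = 40175/35337 + 2323167 = 82093792454/35337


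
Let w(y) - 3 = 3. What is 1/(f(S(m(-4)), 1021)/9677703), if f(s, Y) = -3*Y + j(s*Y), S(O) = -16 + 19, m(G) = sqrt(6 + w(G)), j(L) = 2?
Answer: -9677703/3061 ≈ -3161.6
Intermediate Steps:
w(y) = 6 (w(y) = 3 + 3 = 6)
m(G) = 2*sqrt(3) (m(G) = sqrt(6 + 6) = sqrt(12) = 2*sqrt(3))
S(O) = 3
f(s, Y) = 2 - 3*Y (f(s, Y) = -3*Y + 2 = 2 - 3*Y)
1/(f(S(m(-4)), 1021)/9677703) = 1/((2 - 3*1021)/9677703) = 1/((2 - 3063)*(1/9677703)) = 1/(-3061*1/9677703) = 1/(-3061/9677703) = -9677703/3061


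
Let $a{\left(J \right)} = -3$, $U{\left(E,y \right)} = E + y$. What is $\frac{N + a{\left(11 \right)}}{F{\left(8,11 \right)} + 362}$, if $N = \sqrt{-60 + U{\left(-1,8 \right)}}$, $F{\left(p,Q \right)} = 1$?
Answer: $- \frac{1}{121} + \frac{i \sqrt{53}}{363} \approx -0.0082645 + 0.020055 i$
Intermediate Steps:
$N = i \sqrt{53}$ ($N = \sqrt{-60 + \left(-1 + 8\right)} = \sqrt{-60 + 7} = \sqrt{-53} = i \sqrt{53} \approx 7.2801 i$)
$\frac{N + a{\left(11 \right)}}{F{\left(8,11 \right)} + 362} = \frac{i \sqrt{53} - 3}{1 + 362} = \frac{-3 + i \sqrt{53}}{363} = \left(-3 + i \sqrt{53}\right) \frac{1}{363} = - \frac{1}{121} + \frac{i \sqrt{53}}{363}$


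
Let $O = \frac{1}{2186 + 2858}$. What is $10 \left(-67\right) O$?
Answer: $- \frac{335}{2522} \approx -0.13283$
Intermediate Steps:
$O = \frac{1}{5044} \approx 0.00019826$
$10 \left(-67\right) O = 10 \left(-67\right) \frac{1}{5044} = \left(-670\right) \frac{1}{5044} = - \frac{335}{2522}$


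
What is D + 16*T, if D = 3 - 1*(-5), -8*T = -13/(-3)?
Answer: -2/3 ≈ -0.66667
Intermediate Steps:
T = -13/24 (T = -(-13)/(8*(-3)) = -(-13)*(-1)/(8*3) = -1/8*13/3 = -13/24 ≈ -0.54167)
D = 8 (D = 3 + 5 = 8)
D + 16*T = 8 + 16*(-13/24) = 8 - 26/3 = -2/3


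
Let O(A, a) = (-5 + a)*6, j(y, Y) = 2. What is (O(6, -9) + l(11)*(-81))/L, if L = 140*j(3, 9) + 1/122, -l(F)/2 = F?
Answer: 69052/11387 ≈ 6.0641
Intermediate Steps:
l(F) = -2*F
O(A, a) = -30 + 6*a
L = 34161/122 (L = 140*2 + 1/122 = 280 + 1/122 = 34161/122 ≈ 280.01)
(O(6, -9) + l(11)*(-81))/L = ((-30 + 6*(-9)) - 2*11*(-81))/(34161/122) = ((-30 - 54) - 22*(-81))*(122/34161) = (-84 + 1782)*(122/34161) = 1698*(122/34161) = 69052/11387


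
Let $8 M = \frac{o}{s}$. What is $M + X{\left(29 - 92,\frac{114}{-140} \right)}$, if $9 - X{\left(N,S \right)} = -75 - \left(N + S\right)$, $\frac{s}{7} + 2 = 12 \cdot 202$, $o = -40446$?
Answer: $\frac{963351}{48440} \approx 19.888$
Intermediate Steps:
$s = 16954$ ($s = -14 + 7 \cdot 12 \cdot 202 = -14 + 7 \cdot 2424 = -14 + 16968 = 16954$)
$X{\left(N,S \right)} = 84 + N + S$ ($X{\left(N,S \right)} = 9 - \left(-75 - \left(N + S\right)\right) = 9 - \left(-75 - N - S\right) = 9 + \left(75 + N + S\right) = 84 + N + S$)
$M = - \frac{2889}{9688}$ ($M = \frac{\left(-40446\right) \frac{1}{16954}}{8} = \frac{1}{8} \left(- \frac{2889}{1211}\right) = - \frac{2889}{9688} \approx -0.2982$)
$M + X{\left(29 - 92,\frac{114}{-140} \right)} = - \frac{2889}{9688} + \left(84 + \left(29 - 92\right) + \frac{114}{-140}\right) = - \frac{2889}{9688} + \left(84 + \left(29 - 92\right) + 114 \left(- \frac{1}{140}\right)\right) = - \frac{2889}{9688} - - \frac{1413}{70} = - \frac{2889}{9688} + \frac{1413}{70} = \frac{963351}{48440}$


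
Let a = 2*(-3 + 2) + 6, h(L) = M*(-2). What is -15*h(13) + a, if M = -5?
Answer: -146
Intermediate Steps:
h(L) = 10 (h(L) = -5*(-2) = 10)
a = 4 (a = 2*(-1) + 6 = -2 + 6 = 4)
-15*h(13) + a = -15*10 + 4 = -150 + 4 = -146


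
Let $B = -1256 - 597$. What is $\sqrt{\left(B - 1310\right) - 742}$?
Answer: $i \sqrt{3905} \approx 62.49 i$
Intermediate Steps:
$B = -1853$
$\sqrt{\left(B - 1310\right) - 742} = \sqrt{\left(-1853 - 1310\right) - 742} = \sqrt{-3163 - 742} = \sqrt{-3905} = i \sqrt{3905}$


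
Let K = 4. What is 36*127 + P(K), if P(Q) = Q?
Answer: 4576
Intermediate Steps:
36*127 + P(K) = 36*127 + 4 = 4572 + 4 = 4576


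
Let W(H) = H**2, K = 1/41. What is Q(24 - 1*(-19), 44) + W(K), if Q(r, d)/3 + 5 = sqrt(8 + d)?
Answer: -25214/1681 + 6*sqrt(13) ≈ 6.6339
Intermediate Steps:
Q(r, d) = -15 + 3*sqrt(8 + d)
K = 1/41 ≈ 0.024390
Q(24 - 1*(-19), 44) + W(K) = (-15 + 3*sqrt(8 + 44)) + (1/41)**2 = (-15 + 3*sqrt(52)) + 1/1681 = (-15 + 3*(2*sqrt(13))) + 1/1681 = (-15 + 6*sqrt(13)) + 1/1681 = -25214/1681 + 6*sqrt(13)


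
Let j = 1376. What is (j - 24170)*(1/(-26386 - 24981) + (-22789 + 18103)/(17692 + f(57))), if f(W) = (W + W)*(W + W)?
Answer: 1371836660325/394087624 ≈ 3481.0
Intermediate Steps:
f(W) = 4*W² (f(W) = (2*W)*(2*W) = 4*W²)
(j - 24170)*(1/(-26386 - 24981) + (-22789 + 18103)/(17692 + f(57))) = (1376 - 24170)*(1/(-26386 - 24981) + (-22789 + 18103)/(17692 + 4*57²)) = -22794*(1/(-51367) - 4686/(17692 + 4*3249)) = -22794*(-1/51367 - 4686/(17692 + 12996)) = -22794*(-1/51367 - 4686/30688) = -22794*(-1/51367 - 4686*1/30688) = -22794*(-1/51367 - 2343/15344) = -22794*(-120368225/788175248) = 1371836660325/394087624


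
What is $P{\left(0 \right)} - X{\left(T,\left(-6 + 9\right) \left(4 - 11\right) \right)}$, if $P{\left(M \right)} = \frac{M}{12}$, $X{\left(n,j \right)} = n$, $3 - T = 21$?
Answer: $18$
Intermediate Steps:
$T = -18$ ($T = 3 - 21 = -18$)
$P{\left(M \right)} = \frac{M}{12}$ ($P{\left(M \right)} = M \frac{1}{12} = \frac{M}{12}$)
$P{\left(0 \right)} - X{\left(T,\left(-6 + 9\right) \left(4 - 11\right) \right)} = \frac{1}{12} \cdot 0 - -18 = 0 + 18 = 18$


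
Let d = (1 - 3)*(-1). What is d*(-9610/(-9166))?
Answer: 9610/4583 ≈ 2.0969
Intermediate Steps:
d = 2 (d = -2*(-1) = 2)
d*(-9610/(-9166)) = 2*(-9610/(-9166)) = 2*(-9610*(-1/9166)) = 2*(4805/4583) = 9610/4583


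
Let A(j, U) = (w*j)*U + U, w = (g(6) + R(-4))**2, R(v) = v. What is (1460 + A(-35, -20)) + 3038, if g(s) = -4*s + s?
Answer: 343278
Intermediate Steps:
g(s) = -3*s
w = 484 (w = (-3*6 - 4)**2 = (-18 - 4)**2 = (-22)**2 = 484)
A(j, U) = U + 484*U*j (A(j, U) = (484*j)*U + U = 484*U*j + U = U + 484*U*j)
(1460 + A(-35, -20)) + 3038 = (1460 - 20*(1 + 484*(-35))) + 3038 = (1460 - 20*(1 - 16940)) + 3038 = (1460 - 20*(-16939)) + 3038 = (1460 + 338780) + 3038 = 340240 + 3038 = 343278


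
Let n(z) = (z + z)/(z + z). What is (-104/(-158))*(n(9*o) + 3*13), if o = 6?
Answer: 2080/79 ≈ 26.329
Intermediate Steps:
n(z) = 1 (n(z) = (2*z)/((2*z)) = (2*z)*(1/(2*z)) = 1)
(-104/(-158))*(n(9*o) + 3*13) = (-104/(-158))*(1 + 3*13) = (-104*(-1/158))*(1 + 39) = (52/79)*40 = 2080/79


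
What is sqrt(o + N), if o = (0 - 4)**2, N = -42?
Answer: I*sqrt(26) ≈ 5.099*I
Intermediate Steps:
o = 16 (o = (-4)**2 = 16)
sqrt(o + N) = sqrt(16 - 42) = sqrt(-26) = I*sqrt(26)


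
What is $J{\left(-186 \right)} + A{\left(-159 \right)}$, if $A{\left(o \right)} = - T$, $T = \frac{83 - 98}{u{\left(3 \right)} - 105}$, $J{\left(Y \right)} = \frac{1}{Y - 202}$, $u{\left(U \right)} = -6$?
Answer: $- \frac{1977}{14356} \approx -0.13771$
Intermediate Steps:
$J{\left(Y \right)} = \frac{1}{-202 + Y}$
$T = \frac{5}{37}$ ($T = \frac{83 - 98}{-6 - 105} = - \frac{15}{-111} = \left(-15\right) \left(- \frac{1}{111}\right) = \frac{5}{37} \approx 0.13514$)
$A{\left(o \right)} = - \frac{5}{37}$ ($A{\left(o \right)} = \left(-1\right) \frac{5}{37} = - \frac{5}{37}$)
$J{\left(-186 \right)} + A{\left(-159 \right)} = \frac{1}{-202 - 186} - \frac{5}{37} = \frac{1}{-388} - \frac{5}{37} = - \frac{1}{388} - \frac{5}{37} = - \frac{1977}{14356}$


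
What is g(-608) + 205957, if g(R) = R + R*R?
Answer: 575013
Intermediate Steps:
g(R) = R + R**2
g(-608) + 205957 = -608*(1 - 608) + 205957 = -608*(-607) + 205957 = 369056 + 205957 = 575013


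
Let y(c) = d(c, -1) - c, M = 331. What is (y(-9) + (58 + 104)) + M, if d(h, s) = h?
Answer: 493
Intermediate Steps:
y(c) = 0 (y(c) = c - c = 0)
(y(-9) + (58 + 104)) + M = (0 + (58 + 104)) + 331 = (0 + 162) + 331 = 162 + 331 = 493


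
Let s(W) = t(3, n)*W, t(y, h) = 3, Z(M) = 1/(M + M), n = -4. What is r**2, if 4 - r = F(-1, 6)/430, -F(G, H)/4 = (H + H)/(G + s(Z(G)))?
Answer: 18079504/1155625 ≈ 15.645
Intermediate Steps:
Z(M) = 1/(2*M)
s(W) = 3*W
F(G, H) = -8*H/(G + 3/(2*G)) (F(G, H) = -4*(H + H)/(G + 3*(1/(2*G))) = -4*2*H/(G + 3/(2*G)) = -8*H/(G + 3/(2*G)))
r = 4252/1075 (r = 4 - (-16*(-1)*6/(3 + 2*(-1)**2))/430 = 4 - (-16*(-1)*6/(3 + 2*1))/430 = 4 - (-16*(-1)*6/(3 + 2))/430 = 4 - (-16*(-1)*6/5)/430 = 4 - (-16*(-1)*6*1/5)/430 = 4 - 96/(5*430) = 4 - 1*48/1075 = 4 - 48/1075 = 4252/1075 ≈ 3.9553)
r**2 = (4252/1075)**2 = 18079504/1155625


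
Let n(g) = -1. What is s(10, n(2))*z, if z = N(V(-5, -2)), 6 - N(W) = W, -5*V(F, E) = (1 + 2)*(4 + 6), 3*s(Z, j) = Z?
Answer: 40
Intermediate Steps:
s(Z, j) = Z/3
V(F, E) = -6 (V(F, E) = -(1 + 2)*(4 + 6)/5 = -3*10/5 = -⅕*30 = -6)
N(W) = 6 - W
z = 12 (z = 6 - 1*(-6) = 6 + 6 = 12)
s(10, n(2))*z = ((⅓)*10)*12 = (10/3)*12 = 40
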